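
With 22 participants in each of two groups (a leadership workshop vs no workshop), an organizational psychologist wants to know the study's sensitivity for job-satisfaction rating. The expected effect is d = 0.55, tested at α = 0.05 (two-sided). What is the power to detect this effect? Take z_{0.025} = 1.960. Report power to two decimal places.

power ≈ 0.45

For two equal groups, power = Φ(d·√(n/2) − z_{α/2}).
d·√(n/2) = 0.55 × √(22/2) = 0.55 × 3.317 = 1.824.
z_β = 1.824 − 1.960 = -0.136.
Power = Φ(-0.136) = 0.446.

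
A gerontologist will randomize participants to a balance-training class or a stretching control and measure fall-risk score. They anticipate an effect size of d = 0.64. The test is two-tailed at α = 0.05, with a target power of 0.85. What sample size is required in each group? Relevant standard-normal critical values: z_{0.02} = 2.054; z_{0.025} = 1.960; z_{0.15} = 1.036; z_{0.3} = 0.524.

n = 44 per group

For two independent groups with equal n: n = 2·((z_{α/2} + z_β) / d)².
z_{α/2} + z_β = 1.960 + 1.036 = 2.996.
n = 2 × (2.996 / 0.64)² = 2 × 4.681² = 2 × 21.91 = 43.8.
Round up to the next whole participant.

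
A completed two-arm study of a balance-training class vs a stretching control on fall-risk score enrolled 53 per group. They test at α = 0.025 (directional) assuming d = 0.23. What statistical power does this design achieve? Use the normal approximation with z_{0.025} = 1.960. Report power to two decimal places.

power ≈ 0.22

For two equal groups, power = Φ(d·√(n/2) − z_{α}).
d·√(n/2) = 0.23 × √(53/2) = 0.23 × 5.148 = 1.184.
z_β = 1.184 − 1.960 = -0.776.
Power = Φ(-0.776) = 0.219.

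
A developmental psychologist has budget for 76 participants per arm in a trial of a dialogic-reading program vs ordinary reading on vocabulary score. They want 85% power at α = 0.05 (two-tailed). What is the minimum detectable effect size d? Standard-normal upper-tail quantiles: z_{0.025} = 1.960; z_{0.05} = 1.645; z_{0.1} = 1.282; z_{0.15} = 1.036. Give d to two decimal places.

For two independent groups of n = 76 each: d_min = (z_{α/2} + z_β)·√(2/n).
z-sum = 1.960 + 1.036 = 2.996.
d_min = 2.996 × √(2/76) = 2.996 × 0.1622 = 0.486.

d_min ≈ 0.49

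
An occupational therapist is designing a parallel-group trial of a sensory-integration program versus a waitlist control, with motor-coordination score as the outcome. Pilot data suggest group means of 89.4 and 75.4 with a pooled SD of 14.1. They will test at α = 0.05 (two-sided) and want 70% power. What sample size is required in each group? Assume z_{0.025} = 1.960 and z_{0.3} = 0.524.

n = 13 per group

Cohen's d = |M₁ − M₂| / SD_pooled = |89.4 − 75.4| / 14.1 = 14.0 / 14.1 = 0.993.
For two independent groups with equal n: n = 2·((z_{α/2} + z_β) / d)².
z_{α/2} + z_β = 1.960 + 0.524 = 2.484.
n = 2 × (2.484 / 0.993)² = 2 × 2.502² = 2 × 6.26 = 12.5.
Round up to the next whole participant.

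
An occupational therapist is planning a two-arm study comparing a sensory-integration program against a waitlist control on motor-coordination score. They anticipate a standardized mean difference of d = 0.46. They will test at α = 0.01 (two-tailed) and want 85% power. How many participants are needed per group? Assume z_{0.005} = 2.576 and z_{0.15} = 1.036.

For two independent groups with equal n: n = 2·((z_{α/2} + z_β) / d)².
z_{α/2} + z_β = 2.576 + 1.036 = 3.612.
n = 2 × (3.612 / 0.46)² = 2 × 7.852² = 2 × 61.66 = 123.3.
Round up to the next whole participant.

n = 124 per group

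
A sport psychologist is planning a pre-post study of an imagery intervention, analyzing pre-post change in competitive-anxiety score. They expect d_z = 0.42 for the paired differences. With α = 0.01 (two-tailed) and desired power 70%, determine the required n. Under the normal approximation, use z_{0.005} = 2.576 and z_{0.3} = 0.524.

n = 55 pairs

For a paired (one-sample on differences) test: n = ((z_{α/2} + z_β) / d)².
z_{α/2} + z_β = 2.576 + 0.524 = 3.100.
n = (3.100 / 0.42)² = 7.381² = 54.48.
Round up.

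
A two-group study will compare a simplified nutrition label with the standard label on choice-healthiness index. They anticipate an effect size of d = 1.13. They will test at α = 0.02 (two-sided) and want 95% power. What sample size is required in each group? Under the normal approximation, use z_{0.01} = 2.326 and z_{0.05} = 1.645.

n = 25 per group

For two independent groups with equal n: n = 2·((z_{α/2} + z_β) / d)².
z_{α/2} + z_β = 2.326 + 1.645 = 3.971.
n = 2 × (3.971 / 1.13)² = 2 × 3.514² = 2 × 12.35 = 24.7.
Round up to the next whole participant.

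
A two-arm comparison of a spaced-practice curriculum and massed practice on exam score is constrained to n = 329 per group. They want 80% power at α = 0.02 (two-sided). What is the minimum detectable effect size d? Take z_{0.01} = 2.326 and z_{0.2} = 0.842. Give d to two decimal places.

For two independent groups of n = 329 each: d_min = (z_{α/2} + z_β)·√(2/n).
z-sum = 2.326 + 0.842 = 3.168.
d_min = 3.168 × √(2/329) = 3.168 × 0.0780 = 0.247.

d_min ≈ 0.25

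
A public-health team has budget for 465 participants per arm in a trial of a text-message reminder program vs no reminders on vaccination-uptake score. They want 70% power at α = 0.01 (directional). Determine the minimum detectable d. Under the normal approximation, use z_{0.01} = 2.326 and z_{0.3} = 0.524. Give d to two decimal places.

d_min ≈ 0.19

For two independent groups of n = 465 each: d_min = (z_{α} + z_β)·√(2/n).
z-sum = 2.326 + 0.524 = 2.850.
d_min = 2.850 × √(2/465) = 2.850 × 0.0656 = 0.187.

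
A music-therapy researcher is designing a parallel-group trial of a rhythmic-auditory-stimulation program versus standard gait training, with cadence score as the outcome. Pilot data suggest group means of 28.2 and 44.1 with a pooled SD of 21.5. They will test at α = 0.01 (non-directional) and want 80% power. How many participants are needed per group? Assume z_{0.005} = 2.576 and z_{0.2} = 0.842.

Cohen's d = |M₁ − M₂| / SD_pooled = |28.2 − 44.1| / 21.5 = 15.9 / 21.5 = 0.740.
For two independent groups with equal n: n = 2·((z_{α/2} + z_β) / d)².
z_{α/2} + z_β = 2.576 + 0.842 = 3.418.
n = 2 × (3.418 / 0.740)² = 2 × 4.619² = 2 × 21.33 = 42.7.
Round up to the next whole participant.

n = 43 per group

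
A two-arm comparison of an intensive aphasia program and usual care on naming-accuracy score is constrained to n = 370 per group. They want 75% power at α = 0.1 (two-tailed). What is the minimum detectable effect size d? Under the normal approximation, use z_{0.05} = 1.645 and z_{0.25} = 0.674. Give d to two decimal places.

For two independent groups of n = 370 each: d_min = (z_{α/2} + z_β)·√(2/n).
z-sum = 1.645 + 0.674 = 2.319.
d_min = 2.319 × √(2/370) = 2.319 × 0.0735 = 0.170.

d_min ≈ 0.17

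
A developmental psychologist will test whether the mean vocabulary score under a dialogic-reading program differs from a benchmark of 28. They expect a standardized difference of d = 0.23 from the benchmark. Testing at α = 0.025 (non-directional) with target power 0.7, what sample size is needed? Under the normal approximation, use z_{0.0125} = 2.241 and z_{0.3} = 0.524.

For a one-sample test: n = ((z_{α/2} + z_β) / d)².
z_{α/2} + z_β = 2.241 + 0.524 = 2.765.
n = (2.765 / 0.23)² = 12.022² = 144.52.
Round up.

n = 145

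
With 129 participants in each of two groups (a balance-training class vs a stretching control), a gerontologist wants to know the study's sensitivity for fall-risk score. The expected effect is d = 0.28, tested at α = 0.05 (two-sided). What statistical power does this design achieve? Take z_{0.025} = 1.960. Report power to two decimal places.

power ≈ 0.61

For two equal groups, power = Φ(d·√(n/2) − z_{α/2}).
d·√(n/2) = 0.28 × √(129/2) = 0.28 × 8.031 = 2.249.
z_β = 2.249 − 1.960 = 0.289.
Power = Φ(0.289) = 0.614.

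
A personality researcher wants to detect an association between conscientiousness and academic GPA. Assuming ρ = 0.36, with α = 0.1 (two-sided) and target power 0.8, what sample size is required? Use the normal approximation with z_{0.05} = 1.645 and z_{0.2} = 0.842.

Fisher's z: C = ½·ln((1+r)/(1−r)) = ½·ln(2.1250) = 0.3769.
n = ((z_{α/2} + z_β)/C)² + 3.
(1.645 + 0.842) / 0.3769 = 2.487 / 0.3769 = 6.599.
n = 6.599² + 3 = 43.54 + 3 = 46.5.
Round up.

n = 47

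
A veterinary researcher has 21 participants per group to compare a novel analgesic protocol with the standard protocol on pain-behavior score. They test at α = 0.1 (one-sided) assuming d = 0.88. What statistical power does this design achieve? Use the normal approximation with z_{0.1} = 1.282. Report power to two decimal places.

power ≈ 0.94

For two equal groups, power = Φ(d·√(n/2) − z_{α}).
d·√(n/2) = 0.88 × √(21/2) = 0.88 × 3.240 = 2.852.
z_β = 2.852 − 1.282 = 1.570.
Power = Φ(1.570) = 0.942.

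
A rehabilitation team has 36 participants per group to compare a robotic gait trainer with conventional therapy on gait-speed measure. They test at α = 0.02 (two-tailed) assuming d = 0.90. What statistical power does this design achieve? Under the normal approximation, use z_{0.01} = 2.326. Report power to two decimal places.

For two equal groups, power = Φ(d·√(n/2) − z_{α/2}).
d·√(n/2) = 0.90 × √(36/2) = 0.90 × 4.243 = 3.818.
z_β = 3.818 − 2.326 = 1.492.
Power = Φ(1.492) = 0.932.

power ≈ 0.93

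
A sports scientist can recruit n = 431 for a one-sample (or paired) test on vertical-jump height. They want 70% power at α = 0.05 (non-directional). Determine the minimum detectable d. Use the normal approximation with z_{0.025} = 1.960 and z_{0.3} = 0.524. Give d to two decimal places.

For a single sample (or paired design) of n = 431: d_min = (z_{α/2} + z_β)/√n.
z-sum = 1.960 + 0.524 = 2.484.
d_min = 2.484 / √431 = 2.484 / 20.761 = 0.120.

d_min ≈ 0.12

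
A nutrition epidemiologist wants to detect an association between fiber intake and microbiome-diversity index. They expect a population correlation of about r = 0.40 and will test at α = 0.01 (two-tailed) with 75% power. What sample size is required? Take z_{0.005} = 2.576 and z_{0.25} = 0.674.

n = 62

Fisher's z: C = ½·ln((1+r)/(1−r)) = ½·ln(2.3333) = 0.4236.
n = ((z_{α/2} + z_β)/C)² + 3.
(2.576 + 0.674) / 0.4236 = 3.250 / 0.4236 = 7.672.
n = 7.672² + 3 = 58.86 + 3 = 61.9.
Round up.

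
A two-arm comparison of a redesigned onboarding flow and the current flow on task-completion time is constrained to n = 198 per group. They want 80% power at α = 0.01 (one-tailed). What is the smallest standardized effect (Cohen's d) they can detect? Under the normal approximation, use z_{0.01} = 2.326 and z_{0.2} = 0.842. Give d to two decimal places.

For two independent groups of n = 198 each: d_min = (z_{α} + z_β)·√(2/n).
z-sum = 2.326 + 0.842 = 3.168.
d_min = 3.168 × √(2/198) = 3.168 × 0.1005 = 0.318.

d_min ≈ 0.32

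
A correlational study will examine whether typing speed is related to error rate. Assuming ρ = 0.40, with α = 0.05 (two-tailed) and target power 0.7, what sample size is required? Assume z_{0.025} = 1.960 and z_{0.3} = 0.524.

n = 38

Fisher's z: C = ½·ln((1+r)/(1−r)) = ½·ln(2.3333) = 0.4236.
n = ((z_{α/2} + z_β)/C)² + 3.
(1.960 + 0.524) / 0.4236 = 2.484 / 0.4236 = 5.864.
n = 5.864² + 3 = 34.39 + 3 = 37.4.
Round up.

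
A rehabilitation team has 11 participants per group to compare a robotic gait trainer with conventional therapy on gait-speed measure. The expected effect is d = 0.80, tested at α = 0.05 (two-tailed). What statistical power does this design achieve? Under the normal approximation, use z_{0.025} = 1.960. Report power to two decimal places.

power ≈ 0.47

For two equal groups, power = Φ(d·√(n/2) − z_{α/2}).
d·√(n/2) = 0.80 × √(11/2) = 0.80 × 2.345 = 1.876.
z_β = 1.876 − 1.960 = -0.084.
Power = Φ(-0.084) = 0.467.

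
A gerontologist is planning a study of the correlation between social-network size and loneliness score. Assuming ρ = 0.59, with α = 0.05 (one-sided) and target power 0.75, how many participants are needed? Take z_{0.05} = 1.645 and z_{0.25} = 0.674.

Fisher's z: C = ½·ln((1+r)/(1−r)) = ½·ln(3.8780) = 0.6777.
n = ((z_{α} + z_β)/C)² + 3.
(1.645 + 0.674) / 0.6777 = 2.319 / 0.6777 = 3.422.
n = 3.422² + 3 = 11.71 + 3 = 14.7.
Round up.

n = 15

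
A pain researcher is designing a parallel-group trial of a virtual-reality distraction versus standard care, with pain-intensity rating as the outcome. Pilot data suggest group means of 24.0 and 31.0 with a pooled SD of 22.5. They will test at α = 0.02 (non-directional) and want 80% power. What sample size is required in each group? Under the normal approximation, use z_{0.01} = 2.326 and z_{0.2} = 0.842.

n = 208 per group

Cohen's d = |M₁ − M₂| / SD_pooled = |24.0 − 31.0| / 22.5 = 7.0 / 22.5 = 0.311.
For two independent groups with equal n: n = 2·((z_{α/2} + z_β) / d)².
z_{α/2} + z_β = 2.326 + 0.842 = 3.168.
n = 2 × (3.168 / 0.311)² = 2 × 10.186² = 2 × 103.76 = 207.5.
Round up to the next whole participant.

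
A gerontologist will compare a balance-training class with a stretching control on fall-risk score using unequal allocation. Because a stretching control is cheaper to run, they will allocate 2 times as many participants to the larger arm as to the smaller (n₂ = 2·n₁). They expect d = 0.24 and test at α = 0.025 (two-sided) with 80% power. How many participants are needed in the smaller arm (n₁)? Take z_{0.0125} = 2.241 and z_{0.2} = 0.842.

n₁ = 248

With allocation ratio k = n₂/n₁ = 2, Var(x̄₁−x̄₂) = σ²(1/n₁ + 1/(k·n₁)) = σ²·(k+1)/(k·n₁).
So n₁ = (1 + 1/k)·((z_{α/2} + z_β)/d)² = 1.500 × (3.083/0.24)².
n₁ = 1.500 × 165.02 = 247.5.
Round up: n₁ = 248, giving n₂ = 2 × 248 = 496.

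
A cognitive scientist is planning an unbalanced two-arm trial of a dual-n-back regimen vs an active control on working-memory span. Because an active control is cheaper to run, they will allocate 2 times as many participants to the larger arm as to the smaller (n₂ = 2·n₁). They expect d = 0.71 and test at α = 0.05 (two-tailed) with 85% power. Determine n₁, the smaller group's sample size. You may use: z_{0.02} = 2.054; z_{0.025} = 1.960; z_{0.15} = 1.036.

n₁ = 27

With allocation ratio k = n₂/n₁ = 2, Var(x̄₁−x̄₂) = σ²(1/n₁ + 1/(k·n₁)) = σ²·(k+1)/(k·n₁).
So n₁ = (1 + 1/k)·((z_{α/2} + z_β)/d)² = 1.500 × (2.996/0.71)².
n₁ = 1.500 × 17.81 = 26.7.
Round up: n₁ = 27, giving n₂ = 2 × 27 = 54.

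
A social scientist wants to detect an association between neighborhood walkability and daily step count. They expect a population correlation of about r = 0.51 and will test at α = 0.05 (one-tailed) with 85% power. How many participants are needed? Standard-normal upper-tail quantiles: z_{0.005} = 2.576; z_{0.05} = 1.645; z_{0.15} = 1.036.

Fisher's z: C = ½·ln((1+r)/(1−r)) = ½·ln(3.0816) = 0.5627.
n = ((z_{α} + z_β)/C)² + 3.
(1.645 + 1.036) / 0.5627 = 2.681 / 0.5627 = 4.765.
n = 4.765² + 3 = 22.70 + 3 = 25.7.
Round up.

n = 26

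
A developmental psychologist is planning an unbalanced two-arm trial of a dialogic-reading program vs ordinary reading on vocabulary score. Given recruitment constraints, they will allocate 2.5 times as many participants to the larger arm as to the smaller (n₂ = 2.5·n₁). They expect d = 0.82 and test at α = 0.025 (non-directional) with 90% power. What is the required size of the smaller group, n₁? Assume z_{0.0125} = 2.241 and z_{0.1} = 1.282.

n₁ = 26

With allocation ratio k = n₂/n₁ = 2.5, Var(x̄₁−x̄₂) = σ²(1/n₁ + 1/(k·n₁)) = σ²·(k+1)/(k·n₁).
So n₁ = (1 + 1/k)·((z_{α/2} + z_β)/d)² = 1.400 × (3.523/0.82)².
n₁ = 1.400 × 18.46 = 25.8.
Round up: n₁ = 26, giving n₂ = 2.5 × 26 = 65.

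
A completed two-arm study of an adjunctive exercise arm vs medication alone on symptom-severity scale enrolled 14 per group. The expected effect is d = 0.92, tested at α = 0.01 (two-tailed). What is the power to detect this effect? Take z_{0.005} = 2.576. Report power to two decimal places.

For two equal groups, power = Φ(d·√(n/2) − z_{α/2}).
d·√(n/2) = 0.92 × √(14/2) = 0.92 × 2.646 = 2.434.
z_β = 2.434 − 2.576 = -0.142.
Power = Φ(-0.142) = 0.444.

power ≈ 0.44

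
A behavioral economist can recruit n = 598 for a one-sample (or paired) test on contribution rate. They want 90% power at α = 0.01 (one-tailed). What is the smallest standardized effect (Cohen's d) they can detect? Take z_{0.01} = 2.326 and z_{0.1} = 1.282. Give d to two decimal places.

d_min ≈ 0.15

For a single sample (or paired design) of n = 598: d_min = (z_{α} + z_β)/√n.
z-sum = 2.326 + 1.282 = 3.608.
d_min = 3.608 / √598 = 3.608 / 24.454 = 0.148.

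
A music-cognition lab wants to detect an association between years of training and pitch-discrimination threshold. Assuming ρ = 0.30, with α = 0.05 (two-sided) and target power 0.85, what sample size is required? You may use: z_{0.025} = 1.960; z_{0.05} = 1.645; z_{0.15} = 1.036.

n = 97

Fisher's z: C = ½·ln((1+r)/(1−r)) = ½·ln(1.8571) = 0.3095.
n = ((z_{α/2} + z_β)/C)² + 3.
(1.960 + 1.036) / 0.3095 = 2.996 / 0.3095 = 9.680.
n = 9.680² + 3 = 93.70 + 3 = 96.7.
Round up.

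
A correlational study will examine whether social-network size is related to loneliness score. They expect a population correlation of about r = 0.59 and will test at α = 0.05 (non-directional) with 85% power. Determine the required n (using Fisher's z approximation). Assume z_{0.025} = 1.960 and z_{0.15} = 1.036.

Fisher's z: C = ½·ln((1+r)/(1−r)) = ½·ln(3.8780) = 0.6777.
n = ((z_{α/2} + z_β)/C)² + 3.
(1.960 + 1.036) / 0.6777 = 2.996 / 0.6777 = 4.421.
n = 4.421² + 3 = 19.54 + 3 = 22.5.
Round up.

n = 23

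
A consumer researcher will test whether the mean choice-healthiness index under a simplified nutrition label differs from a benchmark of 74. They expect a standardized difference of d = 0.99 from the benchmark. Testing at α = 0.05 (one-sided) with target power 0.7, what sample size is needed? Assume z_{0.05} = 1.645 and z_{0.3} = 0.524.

For a one-sample test: n = ((z_{α} + z_β) / d)².
z_{α} + z_β = 1.645 + 0.524 = 2.169.
n = (2.169 / 0.99)² = 2.191² = 4.80.
Round up.

n = 5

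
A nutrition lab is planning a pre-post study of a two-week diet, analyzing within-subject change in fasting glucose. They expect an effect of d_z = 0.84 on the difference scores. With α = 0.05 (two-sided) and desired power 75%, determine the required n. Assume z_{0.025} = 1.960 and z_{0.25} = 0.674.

For a paired (one-sample on differences) test: n = ((z_{α/2} + z_β) / d)².
z_{α/2} + z_β = 1.960 + 0.674 = 2.634.
n = (2.634 / 0.84)² = 3.136² = 9.83.
Round up.

n = 10 pairs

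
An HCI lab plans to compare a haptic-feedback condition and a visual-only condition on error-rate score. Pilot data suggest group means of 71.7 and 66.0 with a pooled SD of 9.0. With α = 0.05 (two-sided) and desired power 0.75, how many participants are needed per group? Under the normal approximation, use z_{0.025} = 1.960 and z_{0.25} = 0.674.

Cohen's d = |M₁ − M₂| / SD_pooled = |71.7 − 66.0| / 9.0 = 5.7 / 9.0 = 0.633.
For two independent groups with equal n: n = 2·((z_{α/2} + z_β) / d)².
z_{α/2} + z_β = 1.960 + 0.674 = 2.634.
n = 2 × (2.634 / 0.633)² = 2 × 4.161² = 2 × 17.32 = 34.6.
Round up to the next whole participant.

n = 35 per group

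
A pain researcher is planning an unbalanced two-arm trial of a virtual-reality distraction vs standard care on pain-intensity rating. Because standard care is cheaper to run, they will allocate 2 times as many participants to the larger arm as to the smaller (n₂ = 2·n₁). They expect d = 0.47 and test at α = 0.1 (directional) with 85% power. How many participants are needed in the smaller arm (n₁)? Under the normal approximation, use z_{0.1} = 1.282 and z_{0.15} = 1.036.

With allocation ratio k = n₂/n₁ = 2, Var(x̄₁−x̄₂) = σ²(1/n₁ + 1/(k·n₁)) = σ²·(k+1)/(k·n₁).
So n₁ = (1 + 1/k)·((z_{α} + z_β)/d)² = 1.500 × (2.318/0.47)².
n₁ = 1.500 × 24.32 = 36.5.
Round up: n₁ = 37, giving n₂ = 2 × 37 = 74.

n₁ = 37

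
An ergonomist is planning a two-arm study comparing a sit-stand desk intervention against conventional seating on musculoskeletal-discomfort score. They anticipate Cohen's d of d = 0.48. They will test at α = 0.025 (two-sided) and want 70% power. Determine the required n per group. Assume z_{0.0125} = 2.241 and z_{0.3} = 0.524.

n = 67 per group

For two independent groups with equal n: n = 2·((z_{α/2} + z_β) / d)².
z_{α/2} + z_β = 2.241 + 0.524 = 2.765.
n = 2 × (2.765 / 0.48)² = 2 × 5.760² = 2 × 33.18 = 66.4.
Round up to the next whole participant.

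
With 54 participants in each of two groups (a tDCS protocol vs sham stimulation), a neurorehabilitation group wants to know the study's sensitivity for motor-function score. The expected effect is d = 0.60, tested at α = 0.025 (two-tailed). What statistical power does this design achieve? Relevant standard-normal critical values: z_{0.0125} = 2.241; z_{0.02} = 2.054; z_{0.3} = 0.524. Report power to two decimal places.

power ≈ 0.81

For two equal groups, power = Φ(d·√(n/2) − z_{α/2}).
d·√(n/2) = 0.60 × √(54/2) = 0.60 × 5.196 = 3.118.
z_β = 3.118 − 2.241 = 0.877.
Power = Φ(0.877) = 0.810.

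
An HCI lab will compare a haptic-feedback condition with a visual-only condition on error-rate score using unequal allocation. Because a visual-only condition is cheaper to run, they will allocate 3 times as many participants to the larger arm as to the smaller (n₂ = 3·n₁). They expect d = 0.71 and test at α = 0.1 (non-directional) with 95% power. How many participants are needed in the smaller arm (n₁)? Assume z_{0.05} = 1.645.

n₁ = 29

With allocation ratio k = n₂/n₁ = 3, Var(x̄₁−x̄₂) = σ²(1/n₁ + 1/(k·n₁)) = σ²·(k+1)/(k·n₁).
So n₁ = (1 + 1/k)·((z_{α/2} + z_β)/d)² = 1.333 × (3.290/0.71)².
n₁ = 1.333 × 21.47 = 28.6.
Round up: n₁ = 29, giving n₂ = 3 × 29 = 87.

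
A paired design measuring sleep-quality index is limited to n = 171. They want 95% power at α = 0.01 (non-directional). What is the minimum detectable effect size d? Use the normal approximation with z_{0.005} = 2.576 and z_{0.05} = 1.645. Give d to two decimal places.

For a single sample (or paired design) of n = 171: d_min = (z_{α/2} + z_β)/√n.
z-sum = 2.576 + 1.645 = 4.221.
d_min = 4.221 / √171 = 4.221 / 13.077 = 0.323.

d_min ≈ 0.32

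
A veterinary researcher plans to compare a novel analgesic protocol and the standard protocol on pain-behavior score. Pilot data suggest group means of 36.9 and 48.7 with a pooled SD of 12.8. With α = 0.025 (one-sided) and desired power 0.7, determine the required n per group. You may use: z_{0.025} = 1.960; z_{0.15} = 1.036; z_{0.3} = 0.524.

Cohen's d = |M₁ − M₂| / SD_pooled = |36.9 − 48.7| / 12.8 = 11.8 / 12.8 = 0.922.
For two independent groups with equal n: n = 2·((z_{α} + z_β) / d)².
z_{α} + z_β = 1.960 + 0.524 = 2.484.
n = 2 × (2.484 / 0.922)² = 2 × 2.694² = 2 × 7.26 = 14.5.
Round up to the next whole participant.

n = 15 per group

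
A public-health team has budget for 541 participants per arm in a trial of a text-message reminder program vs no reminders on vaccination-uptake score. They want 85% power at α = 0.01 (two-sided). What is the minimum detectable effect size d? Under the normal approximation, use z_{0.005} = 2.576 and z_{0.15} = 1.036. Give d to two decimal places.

For two independent groups of n = 541 each: d_min = (z_{α/2} + z_β)·√(2/n).
z-sum = 2.576 + 1.036 = 3.612.
d_min = 3.612 × √(2/541) = 3.612 × 0.0608 = 0.220.

d_min ≈ 0.22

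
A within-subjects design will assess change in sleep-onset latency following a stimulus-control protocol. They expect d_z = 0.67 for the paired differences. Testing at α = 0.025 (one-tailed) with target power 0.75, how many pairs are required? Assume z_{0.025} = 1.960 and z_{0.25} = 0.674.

For a paired (one-sample on differences) test: n = ((z_{α} + z_β) / d)².
z_{α} + z_β = 1.960 + 0.674 = 2.634.
n = (2.634 / 0.67)² = 3.931² = 15.46.
Round up.

n = 16 pairs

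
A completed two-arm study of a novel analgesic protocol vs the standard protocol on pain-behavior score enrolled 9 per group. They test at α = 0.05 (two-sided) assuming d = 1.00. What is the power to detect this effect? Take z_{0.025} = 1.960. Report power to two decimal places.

For two equal groups, power = Φ(d·√(n/2) − z_{α/2}).
d·√(n/2) = 1.00 × √(9/2) = 1.00 × 2.121 = 2.121.
z_β = 2.121 − 1.960 = 0.161.
Power = Φ(0.161) = 0.564.

power ≈ 0.56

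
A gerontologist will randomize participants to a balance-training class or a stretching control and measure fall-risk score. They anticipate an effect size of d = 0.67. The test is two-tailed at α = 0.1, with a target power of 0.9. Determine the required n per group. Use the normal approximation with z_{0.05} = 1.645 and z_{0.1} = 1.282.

For two independent groups with equal n: n = 2·((z_{α/2} + z_β) / d)².
z_{α/2} + z_β = 1.645 + 1.282 = 2.927.
n = 2 × (2.927 / 0.67)² = 2 × 4.369² = 2 × 19.09 = 38.2.
Round up to the next whole participant.

n = 39 per group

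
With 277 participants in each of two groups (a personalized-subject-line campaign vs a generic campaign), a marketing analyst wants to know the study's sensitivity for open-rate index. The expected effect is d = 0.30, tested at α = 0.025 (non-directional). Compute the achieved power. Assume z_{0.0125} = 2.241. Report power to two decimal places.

For two equal groups, power = Φ(d·√(n/2) − z_{α/2}).
d·√(n/2) = 0.30 × √(277/2) = 0.30 × 11.769 = 3.531.
z_β = 3.531 − 2.241 = 1.290.
Power = Φ(1.290) = 0.901.

power ≈ 0.90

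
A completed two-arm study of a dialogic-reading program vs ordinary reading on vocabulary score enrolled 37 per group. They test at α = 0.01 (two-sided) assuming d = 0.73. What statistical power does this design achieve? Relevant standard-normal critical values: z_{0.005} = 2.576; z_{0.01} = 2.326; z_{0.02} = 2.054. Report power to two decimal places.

power ≈ 0.71

For two equal groups, power = Φ(d·√(n/2) − z_{α/2}).
d·√(n/2) = 0.73 × √(37/2) = 0.73 × 4.301 = 3.140.
z_β = 3.140 − 2.576 = 0.564.
Power = Φ(0.564) = 0.714.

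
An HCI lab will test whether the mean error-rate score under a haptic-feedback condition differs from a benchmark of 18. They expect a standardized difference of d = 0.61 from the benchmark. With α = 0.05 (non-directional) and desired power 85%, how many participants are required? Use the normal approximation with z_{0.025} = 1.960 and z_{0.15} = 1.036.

n = 25

For a one-sample test: n = ((z_{α/2} + z_β) / d)².
z_{α/2} + z_β = 1.960 + 1.036 = 2.996.
n = (2.996 / 0.61)² = 4.911² = 24.12.
Round up.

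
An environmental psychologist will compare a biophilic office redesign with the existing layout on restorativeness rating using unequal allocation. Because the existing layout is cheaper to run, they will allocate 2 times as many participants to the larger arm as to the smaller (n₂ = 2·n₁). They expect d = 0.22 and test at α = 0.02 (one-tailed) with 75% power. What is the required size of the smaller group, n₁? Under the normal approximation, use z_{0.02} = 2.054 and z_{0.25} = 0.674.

n₁ = 231

With allocation ratio k = n₂/n₁ = 2, Var(x̄₁−x̄₂) = σ²(1/n₁ + 1/(k·n₁)) = σ²·(k+1)/(k·n₁).
So n₁ = (1 + 1/k)·((z_{α} + z_β)/d)² = 1.500 × (2.728/0.22)².
n₁ = 1.500 × 153.76 = 230.6.
Round up: n₁ = 231, giving n₂ = 2 × 231 = 462.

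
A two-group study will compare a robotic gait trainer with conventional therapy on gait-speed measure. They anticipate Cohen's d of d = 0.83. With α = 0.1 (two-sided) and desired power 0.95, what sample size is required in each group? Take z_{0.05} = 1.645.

For two independent groups with equal n: n = 2·((z_{α/2} + z_β) / d)².
z_{α/2} + z_β = 1.645 + 1.645 = 3.290.
n = 2 × (3.290 / 0.83)² = 2 × 3.964² = 2 × 15.71 = 31.4.
Round up to the next whole participant.

n = 32 per group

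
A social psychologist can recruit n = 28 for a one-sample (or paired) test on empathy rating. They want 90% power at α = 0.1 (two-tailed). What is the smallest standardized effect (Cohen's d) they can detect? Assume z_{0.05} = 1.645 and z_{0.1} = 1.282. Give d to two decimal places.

d_min ≈ 0.55

For a single sample (or paired design) of n = 28: d_min = (z_{α/2} + z_β)/√n.
z-sum = 1.645 + 1.282 = 2.927.
d_min = 2.927 / √28 = 2.927 / 5.292 = 0.553.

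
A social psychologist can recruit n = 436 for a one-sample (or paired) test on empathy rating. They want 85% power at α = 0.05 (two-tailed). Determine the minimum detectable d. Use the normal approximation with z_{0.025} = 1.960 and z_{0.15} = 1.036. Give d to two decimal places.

d_min ≈ 0.14

For a single sample (or paired design) of n = 436: d_min = (z_{α/2} + z_β)/√n.
z-sum = 1.960 + 1.036 = 2.996.
d_min = 2.996 / √436 = 2.996 / 20.881 = 0.143.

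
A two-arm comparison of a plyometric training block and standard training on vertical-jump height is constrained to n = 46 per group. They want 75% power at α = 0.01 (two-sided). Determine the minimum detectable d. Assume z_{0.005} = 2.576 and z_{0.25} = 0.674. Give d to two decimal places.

d_min ≈ 0.68

For two independent groups of n = 46 each: d_min = (z_{α/2} + z_β)·√(2/n).
z-sum = 2.576 + 0.674 = 3.250.
d_min = 3.250 × √(2/46) = 3.250 × 0.2085 = 0.678.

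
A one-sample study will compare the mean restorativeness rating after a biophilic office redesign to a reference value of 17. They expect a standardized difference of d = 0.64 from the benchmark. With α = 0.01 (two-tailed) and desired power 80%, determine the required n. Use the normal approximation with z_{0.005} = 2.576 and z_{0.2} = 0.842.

For a one-sample test: n = ((z_{α/2} + z_β) / d)².
z_{α/2} + z_β = 2.576 + 0.842 = 3.418.
n = (3.418 / 0.64)² = 5.341² = 28.52.
Round up.

n = 29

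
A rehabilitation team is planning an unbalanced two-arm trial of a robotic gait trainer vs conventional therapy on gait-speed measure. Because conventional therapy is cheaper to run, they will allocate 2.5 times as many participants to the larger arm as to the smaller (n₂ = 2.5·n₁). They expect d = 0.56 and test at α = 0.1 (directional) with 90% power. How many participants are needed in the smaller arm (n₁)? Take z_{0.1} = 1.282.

n₁ = 30

With allocation ratio k = n₂/n₁ = 2.5, Var(x̄₁−x̄₂) = σ²(1/n₁ + 1/(k·n₁)) = σ²·(k+1)/(k·n₁).
So n₁ = (1 + 1/k)·((z_{α} + z_β)/d)² = 1.400 × (2.564/0.56)².
n₁ = 1.400 × 20.96 = 29.3.
Round up: n₁ = 30, giving n₂ = 2.5 × 30 = 75.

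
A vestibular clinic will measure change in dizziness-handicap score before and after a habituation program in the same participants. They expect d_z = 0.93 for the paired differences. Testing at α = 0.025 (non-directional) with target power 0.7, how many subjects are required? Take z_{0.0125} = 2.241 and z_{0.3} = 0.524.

n = 9 pairs

For a paired (one-sample on differences) test: n = ((z_{α/2} + z_β) / d)².
z_{α/2} + z_β = 2.241 + 0.524 = 2.765.
n = (2.765 / 0.93)² = 2.973² = 8.84.
Round up.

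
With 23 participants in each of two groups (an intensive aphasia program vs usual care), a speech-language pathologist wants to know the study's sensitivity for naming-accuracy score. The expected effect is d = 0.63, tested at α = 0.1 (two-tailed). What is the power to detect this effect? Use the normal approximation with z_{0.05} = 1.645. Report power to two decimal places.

For two equal groups, power = Φ(d·√(n/2) − z_{α/2}).
d·√(n/2) = 0.63 × √(23/2) = 0.63 × 3.391 = 2.136.
z_β = 2.136 − 1.645 = 0.491.
Power = Φ(0.491) = 0.688.

power ≈ 0.69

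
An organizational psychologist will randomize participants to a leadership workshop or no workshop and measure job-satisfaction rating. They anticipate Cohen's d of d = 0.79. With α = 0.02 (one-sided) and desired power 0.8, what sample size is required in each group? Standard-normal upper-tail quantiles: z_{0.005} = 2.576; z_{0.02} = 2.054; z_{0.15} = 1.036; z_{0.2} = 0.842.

n = 27 per group

For two independent groups with equal n: n = 2·((z_{α} + z_β) / d)².
z_{α} + z_β = 2.054 + 0.842 = 2.896.
n = 2 × (2.896 / 0.79)² = 2 × 3.666² = 2 × 13.44 = 26.9.
Round up to the next whole participant.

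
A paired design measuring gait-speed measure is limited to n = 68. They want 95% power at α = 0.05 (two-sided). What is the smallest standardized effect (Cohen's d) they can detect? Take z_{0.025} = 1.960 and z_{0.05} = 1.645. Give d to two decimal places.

d_min ≈ 0.44

For a single sample (or paired design) of n = 68: d_min = (z_{α/2} + z_β)/√n.
z-sum = 1.960 + 1.645 = 3.605.
d_min = 3.605 / √68 = 3.605 / 8.246 = 0.437.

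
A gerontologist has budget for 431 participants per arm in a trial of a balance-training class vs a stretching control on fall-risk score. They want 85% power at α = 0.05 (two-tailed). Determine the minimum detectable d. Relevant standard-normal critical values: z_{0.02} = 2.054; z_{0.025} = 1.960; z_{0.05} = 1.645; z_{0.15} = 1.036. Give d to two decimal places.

For two independent groups of n = 431 each: d_min = (z_{α/2} + z_β)·√(2/n).
z-sum = 1.960 + 1.036 = 2.996.
d_min = 2.996 × √(2/431) = 2.996 × 0.0681 = 0.204.

d_min ≈ 0.20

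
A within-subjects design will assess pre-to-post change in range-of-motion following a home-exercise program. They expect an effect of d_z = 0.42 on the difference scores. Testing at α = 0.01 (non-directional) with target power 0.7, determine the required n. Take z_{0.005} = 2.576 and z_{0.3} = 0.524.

n = 55 pairs

For a paired (one-sample on differences) test: n = ((z_{α/2} + z_β) / d)².
z_{α/2} + z_β = 2.576 + 0.524 = 3.100.
n = (3.100 / 0.42)² = 7.381² = 54.48.
Round up.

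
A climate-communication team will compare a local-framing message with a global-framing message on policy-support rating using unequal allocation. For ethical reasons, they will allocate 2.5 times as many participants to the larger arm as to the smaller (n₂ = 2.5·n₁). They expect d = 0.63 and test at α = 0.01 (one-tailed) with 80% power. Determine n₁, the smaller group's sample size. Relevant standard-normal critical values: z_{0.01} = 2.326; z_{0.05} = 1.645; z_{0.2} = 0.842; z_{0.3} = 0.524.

n₁ = 36

With allocation ratio k = n₂/n₁ = 2.5, Var(x̄₁−x̄₂) = σ²(1/n₁ + 1/(k·n₁)) = σ²·(k+1)/(k·n₁).
So n₁ = (1 + 1/k)·((z_{α} + z_β)/d)² = 1.400 × (3.168/0.63)².
n₁ = 1.400 × 25.29 = 35.4.
Round up: n₁ = 36, giving n₂ = 2.5 × 36 = 90.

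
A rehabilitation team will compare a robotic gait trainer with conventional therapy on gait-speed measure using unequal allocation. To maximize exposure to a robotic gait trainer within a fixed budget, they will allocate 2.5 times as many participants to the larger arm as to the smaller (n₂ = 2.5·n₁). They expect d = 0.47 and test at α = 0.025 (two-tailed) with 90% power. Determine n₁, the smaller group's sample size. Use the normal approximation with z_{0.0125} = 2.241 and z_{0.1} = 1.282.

n₁ = 79

With allocation ratio k = n₂/n₁ = 2.5, Var(x̄₁−x̄₂) = σ²(1/n₁ + 1/(k·n₁)) = σ²·(k+1)/(k·n₁).
So n₁ = (1 + 1/k)·((z_{α/2} + z_β)/d)² = 1.400 × (3.523/0.47)².
n₁ = 1.400 × 56.19 = 78.7.
Round up: n₁ = 79, giving n₂ = ⌈2.5 × 79⌉ = ⌈197.5⌉ = 198.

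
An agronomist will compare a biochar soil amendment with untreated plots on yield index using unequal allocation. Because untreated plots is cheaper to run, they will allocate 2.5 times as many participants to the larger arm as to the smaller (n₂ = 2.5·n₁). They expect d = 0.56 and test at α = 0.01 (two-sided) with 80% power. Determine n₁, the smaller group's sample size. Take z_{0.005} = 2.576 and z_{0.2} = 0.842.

With allocation ratio k = n₂/n₁ = 2.5, Var(x̄₁−x̄₂) = σ²(1/n₁ + 1/(k·n₁)) = σ²·(k+1)/(k·n₁).
So n₁ = (1 + 1/k)·((z_{α/2} + z_β)/d)² = 1.400 × (3.418/0.56)².
n₁ = 1.400 × 37.25 = 52.2.
Round up: n₁ = 53, giving n₂ = ⌈2.5 × 53⌉ = ⌈132.5⌉ = 133.

n₁ = 53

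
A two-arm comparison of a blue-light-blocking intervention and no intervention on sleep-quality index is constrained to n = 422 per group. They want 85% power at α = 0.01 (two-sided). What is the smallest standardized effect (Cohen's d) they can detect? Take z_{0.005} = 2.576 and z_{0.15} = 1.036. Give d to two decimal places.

For two independent groups of n = 422 each: d_min = (z_{α/2} + z_β)·√(2/n).
z-sum = 2.576 + 1.036 = 3.612.
d_min = 3.612 × √(2/422) = 3.612 × 0.0688 = 0.249.

d_min ≈ 0.25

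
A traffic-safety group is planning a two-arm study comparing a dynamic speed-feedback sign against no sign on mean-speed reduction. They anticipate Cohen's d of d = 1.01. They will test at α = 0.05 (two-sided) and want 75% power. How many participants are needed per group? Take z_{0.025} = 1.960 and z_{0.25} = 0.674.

For two independent groups with equal n: n = 2·((z_{α/2} + z_β) / d)².
z_{α/2} + z_β = 1.960 + 0.674 = 2.634.
n = 2 × (2.634 / 1.01)² = 2 × 2.608² = 2 × 6.80 = 13.6.
Round up to the next whole participant.

n = 14 per group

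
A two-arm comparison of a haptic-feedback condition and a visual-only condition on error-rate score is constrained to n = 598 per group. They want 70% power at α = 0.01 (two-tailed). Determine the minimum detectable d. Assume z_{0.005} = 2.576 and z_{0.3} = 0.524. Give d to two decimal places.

d_min ≈ 0.18

For two independent groups of n = 598 each: d_min = (z_{α/2} + z_β)·√(2/n).
z-sum = 2.576 + 0.524 = 3.100.
d_min = 3.100 × √(2/598) = 3.100 × 0.0578 = 0.179.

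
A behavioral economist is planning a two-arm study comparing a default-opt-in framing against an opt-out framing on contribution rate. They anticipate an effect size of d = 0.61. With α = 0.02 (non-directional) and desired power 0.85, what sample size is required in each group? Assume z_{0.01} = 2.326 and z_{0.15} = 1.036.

For two independent groups with equal n: n = 2·((z_{α/2} + z_β) / d)².
z_{α/2} + z_β = 2.326 + 1.036 = 3.362.
n = 2 × (3.362 / 0.61)² = 2 × 5.511² = 2 × 30.38 = 60.8.
Round up to the next whole participant.

n = 61 per group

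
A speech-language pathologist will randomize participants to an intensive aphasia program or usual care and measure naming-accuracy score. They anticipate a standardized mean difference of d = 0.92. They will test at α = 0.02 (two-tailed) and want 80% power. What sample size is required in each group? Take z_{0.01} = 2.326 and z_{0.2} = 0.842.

For two independent groups with equal n: n = 2·((z_{α/2} + z_β) / d)².
z_{α/2} + z_β = 2.326 + 0.842 = 3.168.
n = 2 × (3.168 / 0.92)² = 2 × 3.443² = 2 × 11.86 = 23.7.
Round up to the next whole participant.

n = 24 per group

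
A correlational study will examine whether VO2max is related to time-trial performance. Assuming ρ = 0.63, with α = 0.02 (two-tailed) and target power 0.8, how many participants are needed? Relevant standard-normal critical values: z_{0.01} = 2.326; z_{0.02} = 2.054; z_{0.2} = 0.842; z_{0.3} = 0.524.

Fisher's z: C = ½·ln((1+r)/(1−r)) = ½·ln(4.4054) = 0.7414.
n = ((z_{α/2} + z_β)/C)² + 3.
(2.326 + 0.842) / 0.7414 = 3.168 / 0.7414 = 4.273.
n = 4.273² + 3 = 18.26 + 3 = 21.3.
Round up.

n = 22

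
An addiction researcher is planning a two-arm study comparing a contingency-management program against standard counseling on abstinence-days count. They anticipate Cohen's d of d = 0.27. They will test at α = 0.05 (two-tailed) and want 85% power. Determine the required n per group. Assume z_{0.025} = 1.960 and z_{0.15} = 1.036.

For two independent groups with equal n: n = 2·((z_{α/2} + z_β) / d)².
z_{α/2} + z_β = 1.960 + 1.036 = 2.996.
n = 2 × (2.996 / 0.27)² = 2 × 11.096² = 2 × 123.13 = 246.3.
Round up to the next whole participant.

n = 247 per group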